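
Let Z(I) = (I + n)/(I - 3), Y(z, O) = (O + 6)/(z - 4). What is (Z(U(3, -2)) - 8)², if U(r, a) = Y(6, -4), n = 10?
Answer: 729/4 ≈ 182.25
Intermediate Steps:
Y(z, O) = (6 + O)/(-4 + z)
U(r, a) = 1 (U(r, a) = (6 - 4)/(-4 + 6) = 2/2 = (½)*2 = 1)
Z(I) = (10 + I)/(-3 + I) (Z(I) = (I + 10)/(I - 3) = (10 + I)/(-3 + I))
(Z(U(3, -2)) - 8)² = ((10 + 1)/(-3 + 1) - 8)² = (11/(-2) - 8)² = (-½*11 - 8)² = (-11/2 - 8)² = (-27/2)² = 729/4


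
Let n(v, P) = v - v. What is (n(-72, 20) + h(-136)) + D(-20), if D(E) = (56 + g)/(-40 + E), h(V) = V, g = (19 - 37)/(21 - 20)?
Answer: -4099/30 ≈ -136.63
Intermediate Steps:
g = -18 (g = -18/1 = -18*1 = -18)
n(v, P) = 0
D(E) = 38/(-40 + E) (D(E) = (56 - 18)/(-40 + E) = 38/(-40 + E))
(n(-72, 20) + h(-136)) + D(-20) = (0 - 136) + 38/(-40 - 20) = -136 + 38/(-60) = -136 + 38*(-1/60) = -136 - 19/30 = -4099/30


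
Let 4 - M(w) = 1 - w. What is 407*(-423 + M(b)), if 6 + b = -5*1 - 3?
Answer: -176638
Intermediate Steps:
b = -14 (b = -6 + (-5*1 - 3) = -6 + (-5 - 3) = -6 - 8 = -14)
M(w) = 3 + w (M(w) = 4 - (1 - w) = 4 + (-1 + w) = 3 + w)
407*(-423 + M(b)) = 407*(-423 + (3 - 14)) = 407*(-423 - 11) = 407*(-434) = -176638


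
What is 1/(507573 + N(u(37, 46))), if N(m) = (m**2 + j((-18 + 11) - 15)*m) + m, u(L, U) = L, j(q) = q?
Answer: 1/508165 ≈ 1.9679e-6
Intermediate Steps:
N(m) = m**2 - 21*m (N(m) = (m**2 + ((-18 + 11) - 15)*m) + m = (m**2 + (-7 - 15)*m) + m = (m**2 - 22*m) + m = m**2 - 21*m)
1/(507573 + N(u(37, 46))) = 1/(507573 + 37*(-21 + 37)) = 1/(507573 + 37*16) = 1/(507573 + 592) = 1/508165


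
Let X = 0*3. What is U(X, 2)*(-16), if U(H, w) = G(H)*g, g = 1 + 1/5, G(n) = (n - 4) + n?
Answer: 384/5 ≈ 76.800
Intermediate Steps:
X = 0
G(n) = -4 + 2*n (G(n) = (-4 + n) + n = -4 + 2*n)
g = 6/5 (g = 1 + ⅕ = 6/5 ≈ 1.2000)
U(H, w) = -24/5 + 12*H/5 (U(H, w) = (-4 + 2*H)*(6/5) = -24/5 + 12*H/5)
U(X, 2)*(-16) = (-24/5 + (12/5)*0)*(-16) = (-24/5 + 0)*(-16) = -24/5*(-16) = 384/5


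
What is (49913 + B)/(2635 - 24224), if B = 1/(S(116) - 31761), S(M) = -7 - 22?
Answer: -1586734269/686314310 ≈ -2.3120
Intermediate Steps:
S(M) = -29
B = -1/31790 (B = 1/(-29 - 31761) = 1/(-31790) = -1/31790 ≈ -3.1456e-5)
(49913 + B)/(2635 - 24224) = (49913 - 1/31790)/(2635 - 24224) = (1586734269/31790)/(-21589) = (1586734269/31790)*(-1/21589) = -1586734269/686314310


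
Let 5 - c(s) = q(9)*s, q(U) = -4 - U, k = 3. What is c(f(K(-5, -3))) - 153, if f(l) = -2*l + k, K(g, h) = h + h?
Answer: 47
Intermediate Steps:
K(g, h) = 2*h
f(l) = 3 - 2*l (f(l) = -2*l + 3 = 3 - 2*l)
c(s) = 5 + 13*s (c(s) = 5 - (-4 - 1*9)*s = 5 - (-4 - 9)*s = 5 - (-13)*s = 5 + 13*s)
c(f(K(-5, -3))) - 153 = (5 + 13*(3 - 4*(-3))) - 153 = (5 + 13*(3 - 2*(-6))) - 153 = (5 + 13*(3 + 12)) - 153 = (5 + 13*15) - 153 = (5 + 195) - 153 = 200 - 153 = 47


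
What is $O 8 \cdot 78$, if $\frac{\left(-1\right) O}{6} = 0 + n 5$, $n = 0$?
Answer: $0$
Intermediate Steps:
$O = 0$ ($O = - 6 \left(0 + 0 \cdot 5\right) = - 6 \left(0 + 0\right) = \left(-6\right) 0 = 0$)
$O 8 \cdot 78 = 0 \cdot 8 \cdot 78 = 0 \cdot 78 = 0$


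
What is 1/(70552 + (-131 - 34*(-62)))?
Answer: 1/72529 ≈ 1.3788e-5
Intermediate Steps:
1/(70552 + (-131 - 34*(-62))) = 1/(70552 + (-131 + 2108)) = 1/(70552 + 1977) = 1/72529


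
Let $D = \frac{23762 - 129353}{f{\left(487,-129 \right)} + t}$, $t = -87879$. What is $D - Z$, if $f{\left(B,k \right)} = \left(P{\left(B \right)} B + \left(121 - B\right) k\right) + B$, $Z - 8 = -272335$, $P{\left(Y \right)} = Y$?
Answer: $\frac{53645862466}{196991} \approx 2.7233 \cdot 10^{5}$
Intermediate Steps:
$Z = -272327$ ($Z = 8 - 272335 = -272327$)
$f{\left(B,k \right)} = B + B^{2} + k \left(121 - B\right)$ ($f{\left(B,k \right)} = \left(B B + \left(121 - B\right) k\right) + B = \left(B^{2} + k \left(121 - B\right)\right) + B = B + B^{2} + k \left(121 - B\right)$)
$D = - \frac{105591}{196991}$ ($D = \frac{23762 - 129353}{\left(487 + 487^{2} + 121 \left(-129\right) - 487 \left(-129\right)\right) - 87879} = - \frac{105591}{\left(487 + 237169 - 15609 + 62823\right) - 87879} = - \frac{105591}{284870 - 87879} = - \frac{105591}{196991} \approx -0.53602$)
$D - Z = - \frac{105591}{196991} - -272327 = - \frac{105591}{196991} + 272327 = \frac{53645862466}{196991}$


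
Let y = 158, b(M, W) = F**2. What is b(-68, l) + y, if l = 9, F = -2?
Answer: 162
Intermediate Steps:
b(M, W) = 4 (b(M, W) = (-2)**2 = 4)
b(-68, l) + y = 4 + 158 = 162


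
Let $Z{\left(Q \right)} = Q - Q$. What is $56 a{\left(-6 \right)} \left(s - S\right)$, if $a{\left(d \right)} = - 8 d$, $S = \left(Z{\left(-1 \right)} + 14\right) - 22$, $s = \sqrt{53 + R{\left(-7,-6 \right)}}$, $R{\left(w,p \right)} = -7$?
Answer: $21504 + 2688 \sqrt{46} \approx 39735.0$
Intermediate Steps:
$Z{\left(Q \right)} = 0$
$s = \sqrt{46}$ ($s = \sqrt{53 - 7} = \sqrt{46} \approx 6.7823$)
$S = -8$ ($S = \left(0 + 14\right) - 22 = 14 - 22 = -8$)
$56 a{\left(-6 \right)} \left(s - S\right) = 56 \left(\left(-8\right) \left(-6\right)\right) \left(\sqrt{46} - -8\right) = 56 \cdot 48 \left(\sqrt{46} + 8\right) = 2688 \left(8 + \sqrt{46}\right) = 21504 + 2688 \sqrt{46}$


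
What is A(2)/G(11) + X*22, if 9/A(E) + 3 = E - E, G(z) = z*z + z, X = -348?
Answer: -336865/44 ≈ -7656.0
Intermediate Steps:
G(z) = z + z**2 (G(z) = z**2 + z = z + z**2)
A(E) = -3 (A(E) = 9/(-3 + (E - E)) = 9/(-3 + 0) = 9/(-3) = 9*(-1/3) = -3)
A(2)/G(11) + X*22 = -3*1/(11*(1 + 11)) - 348*22 = -3/(11*12) - 7656 = -3/132 - 7656 = -3*1/132 - 7656 = -1/44 - 7656 = -336865/44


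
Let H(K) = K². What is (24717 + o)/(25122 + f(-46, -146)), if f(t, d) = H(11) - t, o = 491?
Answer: 25208/25289 ≈ 0.99680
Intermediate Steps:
f(t, d) = 121 - t (f(t, d) = 11² - t = 121 - t)
(24717 + o)/(25122 + f(-46, -146)) = (24717 + 491)/(25122 + (121 - 1*(-46))) = 25208/(25122 + (121 + 46)) = 25208/(25122 + 167) = 25208/25289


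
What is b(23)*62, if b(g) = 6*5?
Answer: 1860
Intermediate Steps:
b(g) = 30
b(23)*62 = 30*62 = 1860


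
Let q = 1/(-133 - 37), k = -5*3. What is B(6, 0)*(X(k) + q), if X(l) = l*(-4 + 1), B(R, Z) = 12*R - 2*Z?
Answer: 275364/85 ≈ 3239.6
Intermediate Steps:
k = -15
B(R, Z) = -2*Z + 12*R
X(l) = -3*l (X(l) = l*(-3) = -3*l)
q = -1/170 (q = 1/(-170) = -1/170 ≈ -0.0058824)
B(6, 0)*(X(k) + q) = (-2*0 + 12*6)*(-3*(-15) - 1/170) = (0 + 72)*(45 - 1/170) = 72*(7649/170) = 275364/85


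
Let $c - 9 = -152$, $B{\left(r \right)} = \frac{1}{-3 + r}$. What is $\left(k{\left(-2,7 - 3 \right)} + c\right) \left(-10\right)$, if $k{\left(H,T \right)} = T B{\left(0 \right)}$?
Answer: $\frac{4330}{3} \approx 1443.3$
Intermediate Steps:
$c = -143$ ($c = 9 - 152 = -143$)
$k{\left(H,T \right)} = - \frac{T}{3}$ ($k{\left(H,T \right)} = \frac{T}{-3 + 0} = \frac{T}{-3} = T \left(- \frac{1}{3}\right) = - \frac{T}{3}$)
$\left(k{\left(-2,7 - 3 \right)} + c\right) \left(-10\right) = \left(- \frac{7 - 3}{3} - 143\right) \left(-10\right) = \left(\left(- \frac{1}{3}\right) 4 - 143\right) \left(-10\right) = \left(- \frac{4}{3} - 143\right) \left(-10\right) = \left(- \frac{433}{3}\right) \left(-10\right) = \frac{4330}{3}$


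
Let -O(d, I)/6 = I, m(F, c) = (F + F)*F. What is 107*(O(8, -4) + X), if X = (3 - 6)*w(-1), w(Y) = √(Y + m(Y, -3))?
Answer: 2247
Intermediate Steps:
m(F, c) = 2*F² (m(F, c) = (2*F)*F = 2*F²)
O(d, I) = -6*I
w(Y) = √(Y + 2*Y²)
X = -3 (X = (3 - 6)*√(-(1 + 2*(-1))) = -3*√1 = -3*1 = -3)
107*(O(8, -4) + X) = 107*(-6*(-4) - 3) = 107*(24 - 3) = 107*21 = 2247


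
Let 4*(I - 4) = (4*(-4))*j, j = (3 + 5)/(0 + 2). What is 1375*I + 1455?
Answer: -15045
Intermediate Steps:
j = 4 (j = 8/2 = 8*(½) = 4)
I = -12 (I = 4 + ((4*(-4))*4)/4 = 4 + (-16*4)/4 = 4 + (¼)*(-64) = 4 - 16 = -12)
1375*I + 1455 = 1375*(-12) + 1455 = -16500 + 1455 = -15045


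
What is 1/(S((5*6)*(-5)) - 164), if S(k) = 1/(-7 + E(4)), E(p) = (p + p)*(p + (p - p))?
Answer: -25/4099 ≈ -0.0060990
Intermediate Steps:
E(p) = 2*p**2 (E(p) = (2*p)*(p + 0) = (2*p)*p = 2*p**2)
S(k) = 1/25 (S(k) = 1/(-7 + 2*4**2) = 1/(-7 + 2*16) = 1/(-7 + 32) = 1/25)
1/(S((5*6)*(-5)) - 164) = 1/(1/25 - 164) = 1/(-4099/25) = -25/4099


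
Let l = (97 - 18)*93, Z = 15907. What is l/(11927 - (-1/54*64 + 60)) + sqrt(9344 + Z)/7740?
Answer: 198369/320441 + sqrt(25251)/7740 ≈ 0.63958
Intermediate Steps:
l = 7347 (l = 79*93 = 7347)
l/(11927 - (-1/54*64 + 60)) + sqrt(9344 + Z)/7740 = 7347/(11927 - (-1/54*64 + 60)) + sqrt(9344 + 15907)/7740 = 7347/(11927 - (-1*1/54*64 + 60)) + sqrt(25251)*(1/7740) = 7347/(11927 - (-1/54*64 + 60)) + sqrt(25251)/7740 = 7347/(11927 - (-32/27 + 60)) + sqrt(25251)/7740 = 7347/(11927 - 1*1588/27) + sqrt(25251)/7740 = 7347/(11927 - 1588/27) + sqrt(25251)/7740 = 7347/(320441/27) + sqrt(25251)/7740 = 7347*(27/320441) + sqrt(25251)/7740 = 198369/320441 + sqrt(25251)/7740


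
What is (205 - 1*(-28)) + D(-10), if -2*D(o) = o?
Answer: 238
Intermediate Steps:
D(o) = -o/2
(205 - 1*(-28)) + D(-10) = (205 - 1*(-28)) - 1/2*(-10) = (205 + 28) + 5 = 233 + 5 = 238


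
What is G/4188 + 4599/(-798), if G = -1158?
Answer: -40049/6631 ≈ -6.0397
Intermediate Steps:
G/4188 + 4599/(-798) = -1158/4188 + 4599/(-798) = -1158*1/4188 + 4599*(-1/798) = -193/698 - 219/38 = -40049/6631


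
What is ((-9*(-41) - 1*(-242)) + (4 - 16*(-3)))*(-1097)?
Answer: -727311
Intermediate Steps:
((-9*(-41) - 1*(-242)) + (4 - 16*(-3)))*(-1097) = ((369 + 242) + (4 + 48))*(-1097) = (611 + 52)*(-1097) = 663*(-1097) = -727311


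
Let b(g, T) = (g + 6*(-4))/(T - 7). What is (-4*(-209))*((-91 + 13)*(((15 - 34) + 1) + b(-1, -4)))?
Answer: 1025544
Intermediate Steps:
b(g, T) = (-24 + g)/(-7 + T) (b(g, T) = (g - 24)/(-7 + T) = (-24 + g)/(-7 + T))
(-4*(-209))*((-91 + 13)*(((15 - 34) + 1) + b(-1, -4))) = (-4*(-209))*((-91 + 13)*(((15 - 34) + 1) + (-24 - 1)/(-7 - 4))) = 836*(-78*((-19 + 1) - 25/(-11))) = 836*(-78*(-18 - 1/11*(-25))) = 836*(-78*(-18 + 25/11)) = 836*(-78*(-173/11)) = 836*(13494/11) = 1025544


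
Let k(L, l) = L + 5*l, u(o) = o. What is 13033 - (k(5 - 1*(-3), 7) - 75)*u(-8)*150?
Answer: -25367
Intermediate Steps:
13033 - (k(5 - 1*(-3), 7) - 75)*u(-8)*150 = 13033 - (((5 - 1*(-3)) + 5*7) - 75)*(-8)*150 = 13033 - (((5 + 3) + 35) - 75)*(-8)*150 = 13033 - ((8 + 35) - 75)*(-8)*150 = 13033 - (43 - 75)*(-8)*150 = 13033 - (-32*(-8))*150 = 13033 - 256*150 = 13033 - 1*38400 = 13033 - 38400 = -25367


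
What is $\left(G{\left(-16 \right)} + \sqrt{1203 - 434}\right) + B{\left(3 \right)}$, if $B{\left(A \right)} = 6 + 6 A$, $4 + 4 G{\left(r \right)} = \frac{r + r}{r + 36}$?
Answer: $\frac{113}{5} + \sqrt{769} \approx 50.331$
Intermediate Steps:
$G{\left(r \right)} = -1 + \frac{r}{2 \left(36 + r\right)}$ ($G{\left(r \right)} = -1 + \frac{\left(r + r\right) \frac{1}{r + 36}}{4} = -1 + \frac{2 r \frac{1}{36 + r}}{4} = -1 + \frac{r}{2 \left(36 + r\right)}$)
$\left(G{\left(-16 \right)} + \sqrt{1203 - 434}\right) + B{\left(3 \right)} = \left(\frac{-72 - -16}{2 \left(36 - 16\right)} + \sqrt{1203 - 434}\right) + \left(6 + 6 \cdot 3\right) = \left(\frac{-72 + 16}{2 \cdot 20} + \sqrt{769}\right) + \left(6 + 18\right) = \left(\frac{1}{2} \cdot \frac{1}{20} \left(-56\right) + \sqrt{769}\right) + 24 = \left(- \frac{7}{5} + \sqrt{769}\right) + 24 = \frac{113}{5} + \sqrt{769}$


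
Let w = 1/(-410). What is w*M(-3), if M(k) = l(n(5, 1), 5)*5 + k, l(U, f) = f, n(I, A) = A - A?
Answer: -11/205 ≈ -0.053659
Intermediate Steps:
n(I, A) = 0
w = -1/410 ≈ -0.0024390
M(k) = 25 + k (M(k) = 5*5 + k = 25 + k)
w*M(-3) = -(25 - 3)/410 = -1/410*22 = -11/205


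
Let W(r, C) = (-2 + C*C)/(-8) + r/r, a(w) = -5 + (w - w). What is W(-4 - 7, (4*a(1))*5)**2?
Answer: 24950025/16 ≈ 1.5594e+6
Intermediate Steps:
a(w) = -5 (a(w) = -5 + 0 = -5)
W(r, C) = 5/4 - C**2/8 (W(r, C) = (-2 + C**2)*(-1/8) + 1 = (1/4 - C**2/8) + 1 = 5/4 - C**2/8)
W(-4 - 7, (4*a(1))*5)**2 = (5/4 - ((4*(-5))*5)**2/8)**2 = (5/4 - (-20*5)**2/8)**2 = (5/4 - 1/8*(-100)**2)**2 = (5/4 - 1/8*10000)**2 = (5/4 - 1250)**2 = (-4995/4)**2 = 24950025/16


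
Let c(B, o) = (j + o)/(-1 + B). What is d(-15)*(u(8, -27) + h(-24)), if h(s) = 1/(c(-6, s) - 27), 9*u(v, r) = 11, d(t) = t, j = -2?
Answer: -8650/489 ≈ -17.689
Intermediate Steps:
u(v, r) = 11/9 (u(v, r) = (⅑)*11 = 11/9)
c(B, o) = (-2 + o)/(-1 + B)
h(s) = 1/(-187/7 - s/7) (h(s) = 1/((-2 + s)/(-1 - 6) - 27) = 1/((-2 + s)/(-7) - 27) = 1/(-(-2 + s)/7 - 27) = 1/((2/7 - s/7) - 27) = 1/(-187/7 - s/7))
d(-15)*(u(8, -27) + h(-24)) = -15*(11/9 - 7/(187 - 24)) = -15*(11/9 - 7/163) = -15*1730/1467 = -8650/489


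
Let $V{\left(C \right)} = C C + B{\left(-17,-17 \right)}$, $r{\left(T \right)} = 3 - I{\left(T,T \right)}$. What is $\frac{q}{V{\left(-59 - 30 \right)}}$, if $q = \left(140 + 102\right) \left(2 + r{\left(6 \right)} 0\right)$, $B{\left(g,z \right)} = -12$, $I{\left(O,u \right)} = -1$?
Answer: $\frac{44}{719} \approx 0.061196$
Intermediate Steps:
$r{\left(T \right)} = 4$ ($r{\left(T \right)} = 3 - -1 = 3 + 1 = 4$)
$V{\left(C \right)} = -12 + C^{2}$ ($V{\left(C \right)} = C C - 12 = C^{2} - 12 = -12 + C^{2}$)
$q = 484$ ($q = \left(140 + 102\right) \left(2 + 4 \cdot 0\right) = 242 \left(2 + 0\right) = 242 \cdot 2 = 484$)
$\frac{q}{V{\left(-59 - 30 \right)}} = \frac{484}{-12 + \left(-59 - 30\right)^{2}} = \frac{484}{-12 + \left(-89\right)^{2}} = \frac{484}{-12 + 7921} = \frac{484}{7909} = 484 \cdot \frac{1}{7909} = \frac{44}{719}$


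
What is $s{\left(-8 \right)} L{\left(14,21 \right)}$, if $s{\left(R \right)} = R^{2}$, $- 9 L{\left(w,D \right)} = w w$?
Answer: $- \frac{12544}{9} \approx -1393.8$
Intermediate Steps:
$L{\left(w,D \right)} = - \frac{w^{2}}{9}$ ($L{\left(w,D \right)} = - \frac{w w}{9} = - \frac{w^{2}}{9}$)
$s{\left(-8 \right)} L{\left(14,21 \right)} = \left(-8\right)^{2} \left(- \frac{14^{2}}{9}\right) = 64 \left(\left(- \frac{1}{9}\right) 196\right) = 64 \left(- \frac{196}{9}\right) = - \frac{12544}{9}$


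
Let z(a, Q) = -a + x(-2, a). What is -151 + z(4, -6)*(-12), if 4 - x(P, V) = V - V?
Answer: -151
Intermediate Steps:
x(P, V) = 4 (x(P, V) = 4 - (V - V) = 4 - 1*0 = 4 + 0 = 4)
z(a, Q) = 4 - a (z(a, Q) = -a + 4 = 4 - a)
-151 + z(4, -6)*(-12) = -151 + (4 - 1*4)*(-12) = -151 + (4 - 4)*(-12) = -151 + 0*(-12) = -151 + 0 = -151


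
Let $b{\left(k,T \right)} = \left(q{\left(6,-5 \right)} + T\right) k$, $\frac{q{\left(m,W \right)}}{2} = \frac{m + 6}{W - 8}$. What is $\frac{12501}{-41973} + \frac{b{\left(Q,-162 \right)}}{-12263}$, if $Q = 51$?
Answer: $\frac{855543357}{2230431229} \approx 0.38358$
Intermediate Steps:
$q{\left(m,W \right)} = \frac{2 \left(6 + m\right)}{-8 + W}$ ($q{\left(m,W \right)} = 2 \frac{m + 6}{W - 8} = 2 \frac{6 + m}{W - 8} = 2 \frac{6 + m}{-8 + W} = \frac{2 \left(6 + m\right)}{-8 + W}$)
$b{\left(k,T \right)} = k \left(- \frac{24}{13} + T\right)$ ($b{\left(k,T \right)} = \left(\frac{2 \left(6 + 6\right)}{-8 - 5} + T\right) k = \left(2 \frac{1}{-13} \cdot 12 + T\right) k = \left(2 \left(- \frac{1}{13}\right) 12 + T\right) k = \left(- \frac{24}{13} + T\right) k = k \left(- \frac{24}{13} + T\right)$)
$\frac{12501}{-41973} + \frac{b{\left(Q,-162 \right)}}{-12263} = \frac{12501}{-41973} + \frac{\frac{1}{13} \cdot 51 \left(-24 + 13 \left(-162\right)\right)}{-12263} = 12501 \left(- \frac{1}{41973}\right) + \frac{1}{13} \cdot 51 \left(-24 - 2106\right) \left(- \frac{1}{12263}\right) = - \frac{4167}{13991} + \frac{1}{13} \cdot 51 \left(-2130\right) \left(- \frac{1}{12263}\right) = - \frac{4167}{13991} - - \frac{108630}{159419} = - \frac{4167}{13991} + \frac{108630}{159419} = \frac{855543357}{2230431229}$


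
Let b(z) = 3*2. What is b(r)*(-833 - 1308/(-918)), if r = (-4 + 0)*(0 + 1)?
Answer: -254462/51 ≈ -4989.5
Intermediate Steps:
r = -4 (r = -4*1 = -4)
b(z) = 6
b(r)*(-833 - 1308/(-918)) = 6*(-833 - 1308/(-918)) = 6*(-833 - 1308*(-1/918)) = 6*(-833 + 218/153) = 6*(-127231/153) = -254462/51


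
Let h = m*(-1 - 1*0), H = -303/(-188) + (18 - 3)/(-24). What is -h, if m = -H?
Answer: -371/376 ≈ -0.98670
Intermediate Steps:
H = 371/376 (H = -303*(-1/188) + 15*(-1/24) = 303/188 - 5/8 = 371/376 ≈ 0.98670)
m = -371/376 (m = -1*371/376 = -371/376 ≈ -0.98670)
h = 371/376 (h = -371*(-1 - 1*0)/376 = -371*(-1 + 0)/376 = -371/376*(-1) = 371/376 ≈ 0.98670)
-h = -1*371/376 = -371/376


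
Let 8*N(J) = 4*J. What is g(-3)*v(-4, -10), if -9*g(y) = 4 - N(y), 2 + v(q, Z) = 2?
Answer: 0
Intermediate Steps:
N(J) = J/2 (N(J) = (4*J)/8 = J/2)
v(q, Z) = 0 (v(q, Z) = -2 + 2 = 0)
g(y) = -4/9 + y/18 (g(y) = -(4 - y/2)/9 = -4/9 + y/18)
g(-3)*v(-4, -10) = (-4/9 + (1/18)*(-3))*0 = (-4/9 - ⅙)*0 = -11/18*0 = 0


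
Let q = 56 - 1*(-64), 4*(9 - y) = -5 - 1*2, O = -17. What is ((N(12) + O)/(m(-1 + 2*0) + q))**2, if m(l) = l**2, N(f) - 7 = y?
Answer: 9/234256 ≈ 3.8420e-5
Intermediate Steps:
y = 43/4 (y = 9 - (-5 - 1*2)/4 = 9 - (-5 - 2)/4 = 9 - 1/4*(-7) = 9 + 7/4 = 43/4 ≈ 10.750)
N(f) = 71/4 (N(f) = 7 + 43/4 = 71/4)
q = 120 (q = 56 + 64 = 120)
((N(12) + O)/(m(-1 + 2*0) + q))**2 = ((71/4 - 17)/((-1 + 2*0)**2 + 120))**2 = (3/(4*((-1 + 0)**2 + 120)))**2 = (3/(4*((-1)**2 + 120)))**2 = (3/(4*(1 + 120)))**2 = ((3/4)/121)**2 = ((3/4)*(1/121))**2 = (3/484)**2 = 9/234256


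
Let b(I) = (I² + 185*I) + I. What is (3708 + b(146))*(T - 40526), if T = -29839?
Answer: -3671645700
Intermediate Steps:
b(I) = I² + 186*I
(3708 + b(146))*(T - 40526) = (3708 + 146*(186 + 146))*(-29839 - 40526) = (3708 + 146*332)*(-70365) = (3708 + 48472)*(-70365) = 52180*(-70365) = -3671645700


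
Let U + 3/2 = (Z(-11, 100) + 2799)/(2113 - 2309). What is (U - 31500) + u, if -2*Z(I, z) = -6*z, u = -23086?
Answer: -10702249/196 ≈ -54603.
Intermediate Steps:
Z(I, z) = 3*z (Z(I, z) = -(-3)*z = 3*z)
U = -3393/196 (U = -3/2 + (3*100 + 2799)/(2113 - 2309) = -3/2 + (300 + 2799)/(-196) = -3/2 + 3099*(-1/196) = -3/2 - 3099/196 = -3393/196 ≈ -17.311)
(U - 31500) + u = (-3393/196 - 31500) - 23086 = -6177393/196 - 23086 = -10702249/196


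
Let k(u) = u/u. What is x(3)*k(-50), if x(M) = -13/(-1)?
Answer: 13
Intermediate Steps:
x(M) = 13 (x(M) = -13*(-1) = 13)
k(u) = 1
x(3)*k(-50) = 13*1 = 13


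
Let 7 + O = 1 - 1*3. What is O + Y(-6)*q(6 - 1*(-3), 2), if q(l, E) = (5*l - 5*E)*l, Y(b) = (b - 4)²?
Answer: 31491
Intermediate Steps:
Y(b) = (-4 + b)²
O = -9 (O = -7 + (1 - 1*3) = -7 + (1 - 3) = -7 - 2 = -9)
q(l, E) = l*(-5*E + 5*l) (q(l, E) = (-5*E + 5*l)*l = l*(-5*E + 5*l))
O + Y(-6)*q(6 - 1*(-3), 2) = -9 + (-4 - 6)²*(5*(6 - 1*(-3))*((6 - 1*(-3)) - 1*2)) = -9 + (-10)²*(5*(6 + 3)*((6 + 3) - 2)) = -9 + 100*(5*9*(9 - 2)) = -9 + 100*(5*9*7) = -9 + 100*315 = -9 + 31500 = 31491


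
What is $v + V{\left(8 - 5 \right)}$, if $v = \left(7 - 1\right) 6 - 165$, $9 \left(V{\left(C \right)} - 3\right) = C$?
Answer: $- \frac{377}{3} \approx -125.67$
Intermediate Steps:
$V{\left(C \right)} = 3 + \frac{C}{9}$
$v = -129$ ($v = 6 \cdot 6 - 165 = 36 - 165 = -129$)
$v + V{\left(8 - 5 \right)} = -129 + \left(3 + \frac{8 - 5}{9}\right) = -129 + \left(3 + \frac{1}{9} \cdot 3\right) = -129 + \left(3 + \frac{1}{3}\right) = -129 + \frac{10}{3} = - \frac{377}{3}$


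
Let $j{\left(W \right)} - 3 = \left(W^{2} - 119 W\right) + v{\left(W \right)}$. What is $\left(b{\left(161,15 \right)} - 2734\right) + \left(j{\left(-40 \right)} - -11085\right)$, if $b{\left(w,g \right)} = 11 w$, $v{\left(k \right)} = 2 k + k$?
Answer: $16365$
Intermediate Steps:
$v{\left(k \right)} = 3 k$
$j{\left(W \right)} = 3 + W^{2} - 116 W$ ($j{\left(W \right)} = 3 + \left(\left(W^{2} - 119 W\right) + 3 W\right) = 3 + \left(W^{2} - 116 W\right) = 3 + W^{2} - 116 W$)
$\left(b{\left(161,15 \right)} - 2734\right) + \left(j{\left(-40 \right)} - -11085\right) = \left(11 \cdot 161 - 2734\right) + \left(\left(3 + \left(-40\right)^{2} - -4640\right) - -11085\right) = \left(1771 - 2734\right) + \left(\left(3 + 1600 + 4640\right) + 11085\right) = -963 + \left(6243 + 11085\right) = -963 + 17328 = 16365$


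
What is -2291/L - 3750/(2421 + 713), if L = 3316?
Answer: -9807497/5196172 ≈ -1.8874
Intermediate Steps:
-2291/L - 3750/(2421 + 713) = -2291/3316 - 3750/(2421 + 713) = -2291*1/3316 - 3750/3134 = -2291/3316 - 3750*1/3134 = -2291/3316 - 1875/1567 = -9807497/5196172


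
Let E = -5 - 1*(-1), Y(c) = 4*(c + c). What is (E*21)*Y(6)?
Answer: -4032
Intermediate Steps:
Y(c) = 8*c (Y(c) = 4*(2*c) = 8*c)
E = -4 (E = -5 + 1 = -4)
(E*21)*Y(6) = (-4*21)*(8*6) = -84*48 = -4032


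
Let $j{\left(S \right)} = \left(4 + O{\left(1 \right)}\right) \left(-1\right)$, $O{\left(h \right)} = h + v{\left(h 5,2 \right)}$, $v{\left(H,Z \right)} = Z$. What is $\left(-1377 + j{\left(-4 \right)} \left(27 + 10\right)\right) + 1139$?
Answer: $-497$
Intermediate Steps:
$O{\left(h \right)} = 2 + h$ ($O{\left(h \right)} = h + 2 = 2 + h$)
$j{\left(S \right)} = -7$ ($j{\left(S \right)} = \left(4 + \left(2 + 1\right)\right) \left(-1\right) = \left(4 + 3\right) \left(-1\right) = 7 \left(-1\right) = -7$)
$\left(-1377 + j{\left(-4 \right)} \left(27 + 10\right)\right) + 1139 = \left(-1377 - 7 \left(27 + 10\right)\right) + 1139 = \left(-1377 - 259\right) + 1139 = -1636 + 1139 = -497$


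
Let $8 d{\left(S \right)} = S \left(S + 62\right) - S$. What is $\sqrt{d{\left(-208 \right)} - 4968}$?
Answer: $i \sqrt{1146} \approx 33.853 i$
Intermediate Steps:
$d{\left(S \right)} = - \frac{S}{8} + \frac{S \left(62 + S\right)}{8}$ ($d{\left(S \right)} = \frac{S \left(S + 62\right) - S}{8} = \frac{S \left(62 + S\right) - S}{8} = \frac{- S + S \left(62 + S\right)}{8} = - \frac{S}{8} + \frac{S \left(62 + S\right)}{8}$)
$\sqrt{d{\left(-208 \right)} - 4968} = \sqrt{\frac{1}{8} \left(-208\right) \left(61 - 208\right) - 4968} = \sqrt{\frac{1}{8} \left(-208\right) \left(-147\right) - 4968} = \sqrt{3822 - 4968} = \sqrt{-1146} = i \sqrt{1146}$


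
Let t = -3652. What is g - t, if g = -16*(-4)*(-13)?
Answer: 2820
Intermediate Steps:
g = -832 (g = 64*(-13) = -832)
g - t = -832 - 1*(-3652) = -832 + 3652 = 2820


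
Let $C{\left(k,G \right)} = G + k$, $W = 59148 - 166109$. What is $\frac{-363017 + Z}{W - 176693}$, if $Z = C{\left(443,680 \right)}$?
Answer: $\frac{180947}{141827} \approx 1.2758$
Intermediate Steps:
$W = -106961$ ($W = 59148 - 166109 = -106961$)
$Z = 1123$ ($Z = 680 + 443 = 1123$)
$\frac{-363017 + Z}{W - 176693} = \frac{-363017 + 1123}{-106961 - 176693} = - \frac{361894}{-283654} = \left(-361894\right) \left(- \frac{1}{283654}\right) = \frac{180947}{141827}$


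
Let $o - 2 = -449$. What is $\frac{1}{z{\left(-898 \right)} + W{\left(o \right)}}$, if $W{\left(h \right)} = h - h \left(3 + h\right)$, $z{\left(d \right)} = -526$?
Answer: $- \frac{1}{199441} \approx -5.014 \cdot 10^{-6}$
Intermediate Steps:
$o = -447$ ($o = 2 - 449 = -447$)
$W{\left(h \right)} = h - h \left(3 + h\right)$
$\frac{1}{z{\left(-898 \right)} + W{\left(o \right)}} = \frac{1}{-526 - - 447 \left(2 - 447\right)} = \frac{1}{-526 - \left(-447\right) \left(-445\right)} = \frac{1}{-526 - 198915} = \frac{1}{-199441} = - \frac{1}{199441}$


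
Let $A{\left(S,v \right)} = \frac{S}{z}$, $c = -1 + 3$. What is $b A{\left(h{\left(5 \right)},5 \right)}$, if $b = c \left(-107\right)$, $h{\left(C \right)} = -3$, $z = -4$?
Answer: $- \frac{321}{2} \approx -160.5$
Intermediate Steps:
$c = 2$
$A{\left(S,v \right)} = - \frac{S}{4}$ ($A{\left(S,v \right)} = \frac{S}{-4} = S \left(- \frac{1}{4}\right) = - \frac{S}{4}$)
$b = -214$ ($b = 2 \left(-107\right) = -214$)
$b A{\left(h{\left(5 \right)},5 \right)} = - 214 \left(\left(- \frac{1}{4}\right) \left(-3\right)\right) = \left(-214\right) \frac{3}{4} = - \frac{321}{2}$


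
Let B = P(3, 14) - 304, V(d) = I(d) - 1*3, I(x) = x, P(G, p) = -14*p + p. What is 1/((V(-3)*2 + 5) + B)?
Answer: -1/493 ≈ -0.0020284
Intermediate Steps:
P(G, p) = -13*p
V(d) = -3 + d (V(d) = d - 1*3 = d - 3 = -3 + d)
B = -486 (B = -13*14 - 304 = -182 - 304 = -486)
1/((V(-3)*2 + 5) + B) = 1/(((-3 - 3)*2 + 5) - 486) = 1/((-6*2 + 5) - 486) = 1/((-12 + 5) - 486) = 1/(-7 - 486) = 1/(-493) = -1/493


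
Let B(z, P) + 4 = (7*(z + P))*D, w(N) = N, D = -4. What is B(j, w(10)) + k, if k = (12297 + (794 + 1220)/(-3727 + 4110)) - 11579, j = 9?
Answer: 71720/383 ≈ 187.26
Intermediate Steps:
B(z, P) = -4 - 28*P - 28*z (B(z, P) = -4 + (7*(z + P))*(-4) = -4 + (7*(P + z))*(-4) = -4 + (7*P + 7*z)*(-4) = -4 + (-28*P - 28*z) = -4 - 28*P - 28*z)
k = 277008/383 (k = (12297 + 2014/383) - 11579 = 4711765/383 - 11579 = 277008/383 ≈ 723.26)
B(j, w(10)) + k = (-4 - 28*10 - 28*9) + 277008/383 = (-4 - 280 - 252) + 277008/383 = -536 + 277008/383 = 71720/383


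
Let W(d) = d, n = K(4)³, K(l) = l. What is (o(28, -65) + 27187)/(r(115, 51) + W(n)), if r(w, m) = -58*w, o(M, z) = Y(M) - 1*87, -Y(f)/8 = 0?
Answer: -13550/3303 ≈ -4.1023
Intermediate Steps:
Y(f) = 0 (Y(f) = -8*0 = 0)
o(M, z) = -87 (o(M, z) = 0 - 1*87 = 0 - 87 = -87)
n = 64 (n = 4³ = 64)
(o(28, -65) + 27187)/(r(115, 51) + W(n)) = (-87 + 27187)/(-58*115 + 64) = 27100/(-6670 + 64) = 27100/(-6606) = 27100*(-1/6606) = -13550/3303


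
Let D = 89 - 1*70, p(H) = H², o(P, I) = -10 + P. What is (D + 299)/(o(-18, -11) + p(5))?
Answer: -106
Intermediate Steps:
D = 19 (D = 89 - 70 = 19)
(D + 299)/(o(-18, -11) + p(5)) = (19 + 299)/((-10 - 18) + 5²) = 318/(-28 + 25) = 318/(-3) = 318*(-⅓) = -106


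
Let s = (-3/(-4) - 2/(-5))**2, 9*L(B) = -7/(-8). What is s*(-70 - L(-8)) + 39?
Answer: -1546663/28800 ≈ -53.704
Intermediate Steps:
L(B) = 7/72 (L(B) = (-7/(-8))/9 = (-7*(-1/8))/9 = (1/9)*(7/8) = 7/72)
s = 529/400 (s = (-3*(-1/4) - 2*(-1/5))**2 = (3/4 + 2/5)**2 = (23/20)**2 = 529/400 ≈ 1.3225)
s*(-70 - L(-8)) + 39 = 529*(-70 - 1*7/72)/400 + 39 = 529*(-70 - 7/72)/400 + 39 = (529/400)*(-5047/72) + 39 = -2669863/28800 + 39 = -1546663/28800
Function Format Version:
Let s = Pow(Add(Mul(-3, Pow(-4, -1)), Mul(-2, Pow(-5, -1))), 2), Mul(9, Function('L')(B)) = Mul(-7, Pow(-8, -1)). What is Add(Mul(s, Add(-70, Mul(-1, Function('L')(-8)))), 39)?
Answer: Rational(-1546663, 28800) ≈ -53.704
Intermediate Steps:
Function('L')(B) = Rational(7, 72) (Function('L')(B) = Mul(Rational(1, 9), Mul(-7, Pow(-8, -1))) = Mul(Rational(1, 9), Mul(-7, Rational(-1, 8))) = Mul(Rational(1, 9), Rational(7, 8)) = Rational(7, 72))
s = Rational(529, 400) (s = Pow(Add(Mul(-3, Rational(-1, 4)), Mul(-2, Rational(-1, 5))), 2) = Pow(Add(Rational(3, 4), Rational(2, 5)), 2) = Pow(Rational(23, 20), 2) = Rational(529, 400) ≈ 1.3225)
Add(Mul(s, Add(-70, Mul(-1, Function('L')(-8)))), 39) = Add(Mul(Rational(529, 400), Add(-70, Mul(-1, Rational(7, 72)))), 39) = Add(Mul(Rational(529, 400), Add(-70, Rational(-7, 72))), 39) = Add(Mul(Rational(529, 400), Rational(-5047, 72)), 39) = Add(Rational(-2669863, 28800), 39) = Rational(-1546663, 28800)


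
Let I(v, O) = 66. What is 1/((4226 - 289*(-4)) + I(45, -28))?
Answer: 1/5448 ≈ 0.00018355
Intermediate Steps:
1/((4226 - 289*(-4)) + I(45, -28)) = 1/((4226 - 289*(-4)) + 66) = 1/((4226 + 1156) + 66) = 1/(5382 + 66) = 1/5448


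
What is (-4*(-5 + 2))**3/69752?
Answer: 216/8719 ≈ 0.024773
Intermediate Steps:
(-4*(-5 + 2))**3/69752 = (-4*(-3))**3*(1/69752) = 12**3*(1/69752) = 1728*(1/69752) = 216/8719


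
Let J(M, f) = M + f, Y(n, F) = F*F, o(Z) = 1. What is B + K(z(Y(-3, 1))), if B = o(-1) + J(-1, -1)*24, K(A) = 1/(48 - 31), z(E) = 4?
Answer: -798/17 ≈ -46.941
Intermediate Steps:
Y(n, F) = F²
K(A) = 1/17
B = -47 (B = 1 + (-1 - 1)*24 = 1 - 2*24 = 1 - 48 = -47)
B + K(z(Y(-3, 1))) = -47 + 1/17 = -798/17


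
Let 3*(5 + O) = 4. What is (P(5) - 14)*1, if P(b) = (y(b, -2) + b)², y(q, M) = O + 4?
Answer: 130/9 ≈ 14.444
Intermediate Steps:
O = -11/3 (O = -5 + (⅓)*4 = -5 + 4/3 = -11/3 ≈ -3.6667)
y(q, M) = ⅓ (y(q, M) = -11/3 + 4 = ⅓)
P(b) = (⅓ + b)²
(P(5) - 14)*1 = ((1 + 3*5)²/9 - 14)*1 = ((1 + 15)²/9 - 14)*1 = ((⅑)*16² - 14)*1 = ((⅑)*256 - 14)*1 = (256/9 - 14)*1 = (130/9)*1 = 130/9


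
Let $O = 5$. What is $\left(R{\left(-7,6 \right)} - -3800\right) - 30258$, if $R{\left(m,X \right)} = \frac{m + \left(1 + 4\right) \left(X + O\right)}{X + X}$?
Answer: $-26454$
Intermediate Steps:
$R{\left(m,X \right)} = \frac{25 + m + 5 X}{2 X}$ ($R{\left(m,X \right)} = \frac{m + \left(1 + 4\right) \left(X + 5\right)}{X + X} = \frac{m + 5 \left(5 + X\right)}{2 X} = \left(m + \left(25 + 5 X\right)\right) \frac{1}{2 X} = \left(25 + m + 5 X\right) \frac{1}{2 X} = \frac{25 + m + 5 X}{2 X}$)
$\left(R{\left(-7,6 \right)} - -3800\right) - 30258 = \left(\frac{25 - 7 + 5 \cdot 6}{2 \cdot 6} - -3800\right) - 30258 = \left(\frac{1}{2} \cdot \frac{1}{6} \left(25 - 7 + 30\right) + 3800\right) - 30258 = \left(\frac{1}{2} \cdot \frac{1}{6} \cdot 48 + 3800\right) - 30258 = \left(4 + 3800\right) - 30258 = 3804 - 30258 = -26454$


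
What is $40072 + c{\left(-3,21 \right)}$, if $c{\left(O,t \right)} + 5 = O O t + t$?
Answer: $40277$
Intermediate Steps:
$c{\left(O,t \right)} = -5 + t + t O^{2}$ ($c{\left(O,t \right)} = -5 + \left(O O t + t\right) = -5 + \left(O^{2} t + t\right) = -5 + \left(t O^{2} + t\right) = -5 + \left(t + t O^{2}\right) = -5 + t + t O^{2}$)
$40072 + c{\left(-3,21 \right)} = 40072 + \left(-5 + 21 + 21 \left(-3\right)^{2}\right) = 40072 + \left(-5 + 21 + 21 \cdot 9\right) = 40072 + \left(-5 + 21 + 189\right) = 40072 + 205 = 40277$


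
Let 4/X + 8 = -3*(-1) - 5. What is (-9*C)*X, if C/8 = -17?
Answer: -2448/5 ≈ -489.60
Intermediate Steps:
C = -136 (C = 8*(-17) = -136)
X = -⅖ (X = 4/(-8 + (-3*(-1) - 5)) = 4/(-8 + (3 - 5)) = 4/(-8 - 2) = 4/(-10) = 4*(-⅒) = -⅖ ≈ -0.40000)
(-9*C)*X = -9*(-136)*(-⅖) = 1224*(-⅖) = -2448/5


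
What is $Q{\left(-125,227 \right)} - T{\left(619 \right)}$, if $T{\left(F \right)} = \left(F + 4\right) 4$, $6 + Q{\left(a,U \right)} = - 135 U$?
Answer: $-33143$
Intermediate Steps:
$Q{\left(a,U \right)} = -6 - 135 U$
$T{\left(F \right)} = 16 + 4 F$ ($T{\left(F \right)} = \left(4 + F\right) 4 = 16 + 4 F$)
$Q{\left(-125,227 \right)} - T{\left(619 \right)} = \left(-6 - 30645\right) - \left(16 + 4 \cdot 619\right) = \left(-6 - 30645\right) - \left(16 + 2476\right) = -30651 - 2492 = -33143$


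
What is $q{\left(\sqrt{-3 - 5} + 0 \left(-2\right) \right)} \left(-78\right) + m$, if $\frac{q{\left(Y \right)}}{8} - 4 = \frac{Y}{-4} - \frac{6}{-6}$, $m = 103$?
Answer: $-3017 + 312 i \sqrt{2} \approx -3017.0 + 441.23 i$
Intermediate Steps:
$q{\left(Y \right)} = 40 - 2 Y$ ($q{\left(Y \right)} = 32 + 8 \left(\frac{Y}{-4} - \frac{6}{-6}\right) = 32 + 8 \left(Y \left(- \frac{1}{4}\right) - -1\right) = 32 + 8 \left(- \frac{Y}{4} + 1\right) = 32 + 8 \left(1 - \frac{Y}{4}\right) = 32 - \left(-8 + 2 Y\right) = 40 - 2 Y$)
$q{\left(\sqrt{-3 - 5} + 0 \left(-2\right) \right)} \left(-78\right) + m = \left(40 - 2 \left(\sqrt{-3 - 5} + 0 \left(-2\right)\right)\right) \left(-78\right) + 103 = \left(40 - 2 \left(\sqrt{-8} + 0\right)\right) \left(-78\right) + 103 = \left(40 - 2 \left(2 i \sqrt{2} + 0\right)\right) \left(-78\right) + 103 = \left(40 - 2 \cdot 2 i \sqrt{2}\right) \left(-78\right) + 103 = \left(40 - 4 i \sqrt{2}\right) \left(-78\right) + 103 = \left(-3120 + 312 i \sqrt{2}\right) + 103 = -3017 + 312 i \sqrt{2}$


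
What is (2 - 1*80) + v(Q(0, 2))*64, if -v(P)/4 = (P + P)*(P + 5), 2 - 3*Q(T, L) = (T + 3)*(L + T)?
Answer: 21826/9 ≈ 2425.1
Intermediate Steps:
Q(T, L) = ⅔ - (3 + T)*(L + T)/3 (Q(T, L) = ⅔ - (T + 3)*(L + T)/3 = ⅔ - (3 + T)*(L + T)/3)
v(P) = -8*P*(5 + P) (v(P) = -4*(P + P)*(P + 5) = -4*2*P*(5 + P) = -8*P*(5 + P))
(2 - 1*80) + v(Q(0, 2))*64 = (2 - 1*80) - 8*(⅔ - 1*2 - 1*0 - ⅓*0² - ⅓*2*0)*(5 + (⅔ - 1*2 - 1*0 - ⅓*0² - ⅓*2*0))*64 = (2 - 80) - 8*(⅔ - 2 + 0 - ⅓*0 + 0)*(5 + (⅔ - 2 + 0 - ⅓*0 + 0))*64 = -78 - 8*(⅔ - 2 + 0 + 0 + 0)*(5 + (⅔ - 2 + 0 + 0 + 0))*64 = -78 - 8*(-4/3)*(5 - 4/3)*64 = -78 - 8*(-4/3)*11/3*64 = -78 + (352/9)*64 = -78 + 22528/9 = 21826/9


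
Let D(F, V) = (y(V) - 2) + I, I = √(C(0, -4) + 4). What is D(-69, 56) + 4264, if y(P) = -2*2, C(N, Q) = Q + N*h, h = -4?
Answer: 4258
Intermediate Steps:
C(N, Q) = Q - 4*N (C(N, Q) = Q + N*(-4) = Q - 4*N)
I = 0 (I = √((-4 - 4*0) + 4) = √((-4 + 0) + 4) = √(-4 + 4) = √0 = 0)
y(P) = -4
D(F, V) = -6 (D(F, V) = (-4 - 2) + 0 = -6 + 0 = -6)
D(-69, 56) + 4264 = -6 + 4264 = 4258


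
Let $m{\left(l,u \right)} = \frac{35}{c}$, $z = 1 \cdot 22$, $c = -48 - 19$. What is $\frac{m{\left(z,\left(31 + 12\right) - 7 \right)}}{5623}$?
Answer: $- \frac{35}{376741} \approx -9.2902 \cdot 10^{-5}$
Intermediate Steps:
$c = -67$
$z = 22$
$m{\left(l,u \right)} = - \frac{35}{67}$ ($m{\left(l,u \right)} = \frac{35}{-67} = 35 \left(- \frac{1}{67}\right) = - \frac{35}{67}$)
$\frac{m{\left(z,\left(31 + 12\right) - 7 \right)}}{5623} = - \frac{35}{67 \cdot 5623} = \left(- \frac{35}{67}\right) \frac{1}{5623} = - \frac{35}{376741}$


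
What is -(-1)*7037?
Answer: 7037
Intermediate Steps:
-(-1)*7037 = -1*(-7037) = 7037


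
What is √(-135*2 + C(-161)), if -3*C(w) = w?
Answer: I*√1947/3 ≈ 14.708*I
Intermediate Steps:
C(w) = -w/3
√(-135*2 + C(-161)) = √(-135*2 - ⅓*(-161)) = √(-270 + 161/3) = √(-649/3) = I*√1947/3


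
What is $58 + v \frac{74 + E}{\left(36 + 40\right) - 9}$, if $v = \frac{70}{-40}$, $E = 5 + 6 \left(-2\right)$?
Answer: $\frac{225}{4} \approx 56.25$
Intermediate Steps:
$E = -7$ ($E = 5 - 12 = -7$)
$v = - \frac{7}{4}$ ($v = 70 \left(- \frac{1}{40}\right) = - \frac{7}{4} \approx -1.75$)
$58 + v \frac{74 + E}{\left(36 + 40\right) - 9} = 58 - \frac{7 \frac{74 - 7}{\left(36 + 40\right) - 9}}{4} = 58 - \frac{7 \frac{67}{76 - 9}}{4} = 58 - \frac{7 \cdot \frac{67}{67}}{4} = 58 - \frac{7 \cdot 67 \cdot \frac{1}{67}}{4} = 58 - \frac{7}{4} = \frac{225}{4}$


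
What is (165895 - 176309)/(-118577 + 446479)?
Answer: -5207/163951 ≈ -0.031760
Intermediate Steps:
(165895 - 176309)/(-118577 + 446479) = -10414/327902 = -10414*1/327902 = -5207/163951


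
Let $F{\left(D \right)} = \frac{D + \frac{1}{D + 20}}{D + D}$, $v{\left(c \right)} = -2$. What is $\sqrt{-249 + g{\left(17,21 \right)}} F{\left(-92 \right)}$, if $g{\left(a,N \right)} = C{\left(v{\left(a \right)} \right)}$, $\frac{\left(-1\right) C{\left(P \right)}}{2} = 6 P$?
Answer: $\frac{33125 i}{4416} \approx 7.5011 i$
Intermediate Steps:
$C{\left(P \right)} = - 12 P$ ($C{\left(P \right)} = - 2 \cdot 6 P = - 12 P$)
$g{\left(a,N \right)} = 24$ ($g{\left(a,N \right)} = \left(-12\right) \left(-2\right) = 24$)
$F{\left(D \right)} = \frac{D + \frac{1}{20 + D}}{2 D}$
$\sqrt{-249 + g{\left(17,21 \right)}} F{\left(-92 \right)} = \sqrt{-249 + 24} \frac{1 + \left(-92\right)^{2} + 20 \left(-92\right)}{2 \left(-92\right) \left(20 - 92\right)} = \sqrt{-225} \cdot \frac{1}{2} \left(- \frac{1}{92}\right) \frac{1}{-72} \left(1 + 8464 - 1840\right) = 15 i \frac{1}{2} \left(- \frac{1}{92}\right) \left(- \frac{1}{72}\right) 6625 = 15 i \frac{6625}{13248} = \frac{33125 i}{4416}$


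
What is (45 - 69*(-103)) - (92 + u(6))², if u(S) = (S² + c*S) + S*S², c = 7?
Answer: -141844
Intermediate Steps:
u(S) = S² + S³ + 7*S (u(S) = (S² + 7*S) + S*S² = (S² + 7*S) + S³ = S² + S³ + 7*S)
(45 - 69*(-103)) - (92 + u(6))² = (45 - 69*(-103)) - (92 + 6*(7 + 6 + 6²))² = (45 + 7107) - (92 + 6*(7 + 6 + 36))² = 7152 - (92 + 6*49)² = 7152 - (92 + 294)² = 7152 - 1*386² = 7152 - 1*148996 = 7152 - 148996 = -141844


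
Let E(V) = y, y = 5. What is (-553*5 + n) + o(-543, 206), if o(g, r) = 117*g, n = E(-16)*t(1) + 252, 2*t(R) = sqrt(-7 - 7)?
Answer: -66044 + 5*I*sqrt(14)/2 ≈ -66044.0 + 9.3541*I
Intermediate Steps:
E(V) = 5
t(R) = I*sqrt(14)/2 (t(R) = sqrt(-7 - 7)/2 = sqrt(-14)/2 = (I*sqrt(14))/2 = I*sqrt(14)/2)
n = 252 + 5*I*sqrt(14)/2 (n = 5*(I*sqrt(14)/2) + 252 = 5*I*sqrt(14)/2 + 252 = 252 + 5*I*sqrt(14)/2 ≈ 252.0 + 9.3541*I)
(-553*5 + n) + o(-543, 206) = (-553*5 + (252 + 5*I*sqrt(14)/2)) + 117*(-543) = (-2765 + (252 + 5*I*sqrt(14)/2)) - 63531 = (-2513 + 5*I*sqrt(14)/2) - 63531 = -66044 + 5*I*sqrt(14)/2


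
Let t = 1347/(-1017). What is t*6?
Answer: -898/113 ≈ -7.9469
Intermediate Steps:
t = -449/339 (t = 1347*(-1/1017) = -449/339 ≈ -1.3245)
t*6 = -449/339*6 = -898/113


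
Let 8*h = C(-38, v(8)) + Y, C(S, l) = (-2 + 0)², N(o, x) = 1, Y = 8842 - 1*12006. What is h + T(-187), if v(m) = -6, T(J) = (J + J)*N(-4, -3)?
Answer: -769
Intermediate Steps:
Y = -3164 (Y = 8842 - 12006 = -3164)
T(J) = 2*J (T(J) = (J + J)*1 = (2*J)*1 = 2*J)
C(S, l) = 4 (C(S, l) = (-2)² = 4)
h = -395 (h = (4 - 3164)/8 = (⅛)*(-3160) = -395)
h + T(-187) = -395 + 2*(-187) = -395 - 374 = -769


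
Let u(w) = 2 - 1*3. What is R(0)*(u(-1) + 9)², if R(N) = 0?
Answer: 0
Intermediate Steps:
u(w) = -1 (u(w) = 2 - 3 = -1)
R(0)*(u(-1) + 9)² = 0*(-1 + 9)² = 0*8² = 0*64 = 0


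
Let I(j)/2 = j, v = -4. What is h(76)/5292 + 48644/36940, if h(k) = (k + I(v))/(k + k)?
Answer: 2445685451/1857121560 ≈ 1.3169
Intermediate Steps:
I(j) = 2*j
h(k) = (-8 + k)/(2*k) (h(k) = (k + 2*(-4))/(k + k) = (k - 8)/((2*k)) = (-8 + k)*(1/(2*k)) = (-8 + k)/(2*k))
h(76)/5292 + 48644/36940 = ((½)*(-8 + 76)/76)/5292 + 48644/36940 = ((½)*(1/76)*68)*(1/5292) + 48644*(1/36940) = (17/38)*(1/5292) + 12161/9235 = 17/201096 + 12161/9235 = 2445685451/1857121560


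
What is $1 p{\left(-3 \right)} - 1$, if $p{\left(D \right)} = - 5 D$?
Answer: $14$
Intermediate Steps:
$1 p{\left(-3 \right)} - 1 = 1 \left(\left(-5\right) \left(-3\right)\right) - 1 = 1 \cdot 15 - 1 = 15 - 1 = 14$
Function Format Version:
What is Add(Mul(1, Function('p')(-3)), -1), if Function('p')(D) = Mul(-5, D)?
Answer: 14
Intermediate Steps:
Add(Mul(1, Function('p')(-3)), -1) = Add(Mul(1, Mul(-5, -3)), -1) = Add(Mul(1, 15), -1) = Add(15, -1) = 14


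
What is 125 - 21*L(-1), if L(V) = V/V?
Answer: 104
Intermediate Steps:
L(V) = 1
125 - 21*L(-1) = 125 - 21*1 = 125 - 21 = 104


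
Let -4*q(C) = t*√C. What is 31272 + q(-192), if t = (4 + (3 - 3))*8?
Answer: 31272 - 64*I*√3 ≈ 31272.0 - 110.85*I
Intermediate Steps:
t = 32 (t = (4 + 0)*8 = 4*8 = 32)
q(C) = -8*√C
31272 + q(-192) = 31272 - 64*I*√3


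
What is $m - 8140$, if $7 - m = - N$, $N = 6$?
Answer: $-8127$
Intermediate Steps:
$m = 13$ ($m = 7 - \left(-1\right) 6 = 7 - -6 = 7 + 6 = 13$)
$m - 8140 = 13 - 8140 = -8127$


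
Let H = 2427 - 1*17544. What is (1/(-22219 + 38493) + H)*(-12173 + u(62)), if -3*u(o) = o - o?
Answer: 2994729115861/16274 ≈ 1.8402e+8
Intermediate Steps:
u(o) = 0 (u(o) = -(o - o)/3 = -⅓*0 = 0)
H = -15117 (H = 2427 - 17544 = -15117)
(1/(-22219 + 38493) + H)*(-12173 + u(62)) = (1/(-22219 + 38493) - 15117)*(-12173 + 0) = (1/16274 - 15117)*(-12173) = -246014057/16274*(-12173) = 2994729115861/16274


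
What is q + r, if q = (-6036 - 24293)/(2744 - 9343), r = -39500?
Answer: -260630171/6599 ≈ -39495.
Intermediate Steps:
q = 30329/6599 (q = -30329/(-6599) = -30329*(-1/6599) = 30329/6599 ≈ 4.5960)
q + r = 30329/6599 - 39500 = -260630171/6599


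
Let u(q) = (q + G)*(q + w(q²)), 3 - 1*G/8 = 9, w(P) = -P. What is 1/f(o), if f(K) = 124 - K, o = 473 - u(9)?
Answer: 1/2459 ≈ 0.00040667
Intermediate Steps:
G = -48 (G = 24 - 8*9 = 24 - 72 = -48)
u(q) = (-48 + q)*(q - q²) (u(q) = (q - 48)*(q - q²) = (-48 + q)*(q - q²))
o = -2335 (o = 473 - 9*(-48 - 1*9² + 49*9) = 473 - 9*(-48 - 1*81 + 441) = 473 - 9*(-48 - 81 + 441) = 473 - 9*312 = 473 - 1*2808 = 473 - 2808 = -2335)
1/f(o) = 1/(124 - 1*(-2335)) = 1/(124 + 2335) = 1/2459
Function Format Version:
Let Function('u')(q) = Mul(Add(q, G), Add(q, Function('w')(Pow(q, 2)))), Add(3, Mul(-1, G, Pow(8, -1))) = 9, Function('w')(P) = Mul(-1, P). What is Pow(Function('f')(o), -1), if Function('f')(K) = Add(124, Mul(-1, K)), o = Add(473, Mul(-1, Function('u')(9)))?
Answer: Rational(1, 2459) ≈ 0.00040667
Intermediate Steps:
G = -48 (G = Add(24, Mul(-8, 9)) = Add(24, -72) = -48)
Function('u')(q) = Mul(Add(-48, q), Add(q, Mul(-1, Pow(q, 2)))) (Function('u')(q) = Mul(Add(q, -48), Add(q, Mul(-1, Pow(q, 2)))) = Mul(Add(-48, q), Add(q, Mul(-1, Pow(q, 2)))))
o = -2335 (o = Add(473, Mul(-1, Mul(9, Add(-48, Mul(-1, Pow(9, 2)), Mul(49, 9))))) = Add(473, Mul(-1, Mul(9, Add(-48, Mul(-1, 81), 441)))) = Add(473, Mul(-1, Mul(9, Add(-48, -81, 441)))) = Add(473, Mul(-1, Mul(9, 312))) = Add(473, Mul(-1, 2808)) = Add(473, -2808) = -2335)
Pow(Function('f')(o), -1) = Pow(Add(124, Mul(-1, -2335)), -1) = Pow(Add(124, 2335), -1) = Pow(2459, -1) = Rational(1, 2459)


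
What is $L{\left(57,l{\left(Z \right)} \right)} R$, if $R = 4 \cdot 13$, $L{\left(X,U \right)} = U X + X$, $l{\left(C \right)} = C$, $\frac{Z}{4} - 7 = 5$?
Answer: $145236$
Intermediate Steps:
$Z = 48$ ($Z = 28 + 4 \cdot 5 = 28 + 20 = 48$)
$L{\left(X,U \right)} = X + U X$
$R = 52$
$L{\left(57,l{\left(Z \right)} \right)} R = 57 \left(1 + 48\right) 52 = 57 \cdot 49 \cdot 52 = 2793 \cdot 52 = 145236$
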